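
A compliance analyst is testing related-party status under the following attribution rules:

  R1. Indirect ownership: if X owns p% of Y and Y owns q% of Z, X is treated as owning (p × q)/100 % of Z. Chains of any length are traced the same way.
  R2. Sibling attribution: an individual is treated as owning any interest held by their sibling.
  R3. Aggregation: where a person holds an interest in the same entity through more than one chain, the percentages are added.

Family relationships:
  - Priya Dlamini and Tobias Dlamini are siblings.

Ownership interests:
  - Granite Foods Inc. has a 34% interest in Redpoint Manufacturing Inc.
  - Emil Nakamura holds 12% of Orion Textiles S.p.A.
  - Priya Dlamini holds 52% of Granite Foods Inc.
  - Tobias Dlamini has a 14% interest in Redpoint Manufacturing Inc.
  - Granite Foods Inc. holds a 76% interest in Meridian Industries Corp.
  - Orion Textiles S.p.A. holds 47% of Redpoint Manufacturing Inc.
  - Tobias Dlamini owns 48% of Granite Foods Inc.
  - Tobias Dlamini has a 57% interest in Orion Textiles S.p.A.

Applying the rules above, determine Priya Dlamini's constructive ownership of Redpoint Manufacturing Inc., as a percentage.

By sibling attribution (R2), Priya Dlamini is treated as also owning Tobias Dlamini's interest in Granite Foods Inc, giving 52% + 48% = 100%.
By sibling attribution (R2), Priya Dlamini is treated as owning Tobias Dlamini's 57% interest in Orion Textiles S.p.A.
By sibling attribution (R2), Priya Dlamini is treated as owning Tobias Dlamini's 14% interest in Redpoint Manufacturing Inc.
Chain via Granite Foods Inc. (R1): 100% × 34% = 34% of Redpoint Manufacturing Inc.
Chain via Orion Textiles S.p.A. (R1): 57% × 47% = 26.79% of Redpoint Manufacturing Inc.
Direct interest in Redpoint Manufacturing Inc: 14%.
Aggregating (R3): 34% + 26.79% + 14% = 74.79%.

74.79%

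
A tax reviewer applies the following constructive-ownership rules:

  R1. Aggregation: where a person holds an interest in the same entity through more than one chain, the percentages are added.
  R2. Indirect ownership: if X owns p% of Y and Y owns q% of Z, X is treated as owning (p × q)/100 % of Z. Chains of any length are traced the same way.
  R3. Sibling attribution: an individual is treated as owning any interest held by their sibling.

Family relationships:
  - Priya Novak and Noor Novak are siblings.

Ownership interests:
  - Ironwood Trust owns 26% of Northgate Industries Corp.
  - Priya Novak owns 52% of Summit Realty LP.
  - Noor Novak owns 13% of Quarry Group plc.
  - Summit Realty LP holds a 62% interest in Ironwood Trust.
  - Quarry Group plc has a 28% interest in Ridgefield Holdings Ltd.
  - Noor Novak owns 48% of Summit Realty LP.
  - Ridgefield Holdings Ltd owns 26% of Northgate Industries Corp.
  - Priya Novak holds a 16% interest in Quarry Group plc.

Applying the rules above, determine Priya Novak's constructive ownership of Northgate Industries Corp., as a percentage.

By sibling attribution (R3), Priya Novak is treated as also owning Noor Novak's interest in Quarry Group plc, giving 16% + 13% = 29%.
By sibling attribution (R3), Priya Novak is treated as also owning Noor Novak's interest in Summit Realty LP, giving 52% + 48% = 100%.
Chain via Quarry Group plc → Ridgefield Holdings Ltd (R2): 29% × 28% × 26% = 2.1112% of Northgate Industries Corp.
Chain via Summit Realty LP → Ironwood Trust (R2): 100% × 62% × 26% = 16.12% of Northgate Industries Corp.
Aggregating (R1): 2.1112% + 16.12% = 18.2312%.

18.2312%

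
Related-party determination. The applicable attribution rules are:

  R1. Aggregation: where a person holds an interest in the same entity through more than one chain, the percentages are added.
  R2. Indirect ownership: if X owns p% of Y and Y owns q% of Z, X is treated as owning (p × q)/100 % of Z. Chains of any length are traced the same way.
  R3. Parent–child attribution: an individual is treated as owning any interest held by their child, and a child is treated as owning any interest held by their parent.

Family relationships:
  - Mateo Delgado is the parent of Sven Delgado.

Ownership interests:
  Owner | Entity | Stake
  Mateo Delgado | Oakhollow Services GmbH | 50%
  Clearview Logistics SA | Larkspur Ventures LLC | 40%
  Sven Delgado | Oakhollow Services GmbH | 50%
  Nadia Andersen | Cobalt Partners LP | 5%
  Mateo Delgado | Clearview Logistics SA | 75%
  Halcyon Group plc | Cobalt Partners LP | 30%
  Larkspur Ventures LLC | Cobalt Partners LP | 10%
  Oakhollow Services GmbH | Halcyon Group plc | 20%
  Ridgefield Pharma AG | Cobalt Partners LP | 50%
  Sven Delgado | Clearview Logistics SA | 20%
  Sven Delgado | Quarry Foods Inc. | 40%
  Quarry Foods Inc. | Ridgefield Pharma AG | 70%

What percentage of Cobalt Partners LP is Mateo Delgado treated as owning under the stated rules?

By parent–child attribution (R3), Mateo Delgado is treated as also owning Sven Delgado's interest in Oakhollow Services GmbH, giving 50% + 50% = 100%.
By parent–child attribution (R3), Mateo Delgado is treated as also owning Sven Delgado's interest in Clearview Logistics SA, giving 75% + 20% = 95%.
By parent–child attribution (R3), Mateo Delgado is treated as owning Sven Delgado's 40% interest in Quarry Foods Inc.
Chain via Oakhollow Services GmbH → Halcyon Group plc (R2): 100% × 20% × 30% = 6% of Cobalt Partners LP.
Chain via Clearview Logistics SA → Larkspur Ventures LLC (R2): 95% × 40% × 10% = 3.8% of Cobalt Partners LP.
Chain via Quarry Foods Inc. → Ridgefield Pharma AG (R2): 40% × 70% × 50% = 14% of Cobalt Partners LP.
Aggregating (R1): 6% + 3.8% + 14% = 23.8%.

23.8%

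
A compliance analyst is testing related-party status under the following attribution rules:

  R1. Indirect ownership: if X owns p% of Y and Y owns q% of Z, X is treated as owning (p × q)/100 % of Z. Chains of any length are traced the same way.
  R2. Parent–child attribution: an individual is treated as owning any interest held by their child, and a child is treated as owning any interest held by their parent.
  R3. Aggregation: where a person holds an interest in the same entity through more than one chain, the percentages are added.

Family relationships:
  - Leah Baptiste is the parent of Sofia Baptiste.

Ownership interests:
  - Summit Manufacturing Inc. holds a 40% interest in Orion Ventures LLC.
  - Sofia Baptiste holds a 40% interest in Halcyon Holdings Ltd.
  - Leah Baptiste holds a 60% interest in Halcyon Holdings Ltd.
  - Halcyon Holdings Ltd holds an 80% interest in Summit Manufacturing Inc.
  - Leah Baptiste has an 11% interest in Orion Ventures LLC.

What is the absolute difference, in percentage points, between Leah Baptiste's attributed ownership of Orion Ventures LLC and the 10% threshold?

33

By parent–child attribution (R2), Leah Baptiste is treated as also owning Sofia Baptiste's interest in Halcyon Holdings Ltd, giving 60% + 40% = 100%.
Chain via Halcyon Holdings Ltd → Summit Manufacturing Inc. (R1): 100% × 80% × 40% = 32% of Orion Ventures LLC.
Direct interest in Orion Ventures LLC: 11%.
Aggregating (R3): 32% + 11% = 43%.
43% exceeds the 10% threshold by 33 percentage points.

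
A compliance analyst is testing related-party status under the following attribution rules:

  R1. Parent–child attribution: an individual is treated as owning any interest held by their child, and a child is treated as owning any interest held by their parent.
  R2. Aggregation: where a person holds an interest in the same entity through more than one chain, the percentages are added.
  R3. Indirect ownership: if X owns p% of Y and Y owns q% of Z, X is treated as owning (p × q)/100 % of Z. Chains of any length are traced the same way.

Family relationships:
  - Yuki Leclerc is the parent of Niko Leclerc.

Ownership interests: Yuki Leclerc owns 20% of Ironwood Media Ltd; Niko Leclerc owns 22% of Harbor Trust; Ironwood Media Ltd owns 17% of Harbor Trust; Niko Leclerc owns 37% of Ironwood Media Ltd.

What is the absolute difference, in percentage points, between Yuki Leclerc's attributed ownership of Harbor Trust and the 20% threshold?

11.69

By parent–child attribution (R1), Yuki Leclerc is treated as also owning Niko Leclerc's interest in Ironwood Media Ltd, giving 20% + 37% = 57%.
By parent–child attribution (R1), Yuki Leclerc is treated as owning Niko Leclerc's 22% interest in Harbor Trust.
Chain via Ironwood Media Ltd (R3): 57% × 17% = 9.69% of Harbor Trust.
Direct interest in Harbor Trust: 22%.
Aggregating (R2): 9.69% + 22% = 31.69%.
31.69% exceeds the 20% threshold by 11.69 percentage points.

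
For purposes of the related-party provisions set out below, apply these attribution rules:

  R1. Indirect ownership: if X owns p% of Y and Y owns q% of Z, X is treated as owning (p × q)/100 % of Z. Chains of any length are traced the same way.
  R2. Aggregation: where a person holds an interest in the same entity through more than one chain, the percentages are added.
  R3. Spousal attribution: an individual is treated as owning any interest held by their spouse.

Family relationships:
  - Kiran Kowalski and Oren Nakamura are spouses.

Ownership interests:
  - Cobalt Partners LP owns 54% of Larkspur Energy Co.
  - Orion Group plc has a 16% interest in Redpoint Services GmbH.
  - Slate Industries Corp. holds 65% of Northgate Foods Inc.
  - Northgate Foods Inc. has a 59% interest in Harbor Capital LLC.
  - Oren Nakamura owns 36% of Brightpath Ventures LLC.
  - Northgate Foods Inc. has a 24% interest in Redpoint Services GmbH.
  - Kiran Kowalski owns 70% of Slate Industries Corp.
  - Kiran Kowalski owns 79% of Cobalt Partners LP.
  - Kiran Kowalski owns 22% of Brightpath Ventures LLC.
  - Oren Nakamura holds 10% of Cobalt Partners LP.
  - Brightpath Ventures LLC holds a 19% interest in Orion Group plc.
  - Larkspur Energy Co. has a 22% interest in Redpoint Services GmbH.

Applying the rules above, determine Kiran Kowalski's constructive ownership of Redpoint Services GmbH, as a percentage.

23.2564%

By spousal attribution (R3), Kiran Kowalski is treated as also owning Oren Nakamura's interest in Cobalt Partners LP, giving 79% + 10% = 89%.
By spousal attribution (R3), Kiran Kowalski is treated as also owning Oren Nakamura's interest in Brightpath Ventures LLC, giving 22% + 36% = 58%.
Chain via Slate Industries Corp. → Northgate Foods Inc. (R1): 70% × 65% × 24% = 10.92% of Redpoint Services GmbH.
Chain via Cobalt Partners LP → Larkspur Energy Co. (R1): 89% × 54% × 22% = 10.5732% of Redpoint Services GmbH.
Chain via Brightpath Ventures LLC → Orion Group plc (R1): 58% × 19% × 16% = 1.7632% of Redpoint Services GmbH.
Aggregating (R2): 10.92% + 10.5732% + 1.7632% = 23.2564%.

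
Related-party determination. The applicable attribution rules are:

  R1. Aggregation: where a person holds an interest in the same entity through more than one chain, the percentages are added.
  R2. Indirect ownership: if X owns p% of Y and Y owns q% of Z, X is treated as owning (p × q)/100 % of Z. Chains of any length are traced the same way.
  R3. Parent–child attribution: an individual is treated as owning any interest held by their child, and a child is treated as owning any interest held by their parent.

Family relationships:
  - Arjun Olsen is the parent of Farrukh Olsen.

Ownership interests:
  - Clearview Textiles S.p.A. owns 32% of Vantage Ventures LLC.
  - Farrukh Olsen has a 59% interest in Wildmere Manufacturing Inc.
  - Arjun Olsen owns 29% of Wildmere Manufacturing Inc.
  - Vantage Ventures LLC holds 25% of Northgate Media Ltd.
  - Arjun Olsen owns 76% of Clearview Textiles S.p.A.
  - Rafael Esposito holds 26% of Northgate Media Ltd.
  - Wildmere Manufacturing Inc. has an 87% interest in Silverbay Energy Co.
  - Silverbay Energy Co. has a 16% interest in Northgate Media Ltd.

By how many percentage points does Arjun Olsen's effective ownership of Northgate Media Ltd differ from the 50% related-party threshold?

31.6704

By parent–child attribution (R3), Arjun Olsen is treated as also owning Farrukh Olsen's interest in Wildmere Manufacturing Inc, giving 29% + 59% = 88%.
Chain via Clearview Textiles S.p.A. → Vantage Ventures LLC (R2): 76% × 32% × 25% = 6.08% of Northgate Media Ltd.
Chain via Wildmere Manufacturing Inc. → Silverbay Energy Co. (R2): 88% × 87% × 16% = 12.2496% of Northgate Media Ltd.
Aggregating (R1): 6.08% + 12.2496% = 18.3296%.
18.3296% falls short of the 50% threshold by 31.6704 percentage points.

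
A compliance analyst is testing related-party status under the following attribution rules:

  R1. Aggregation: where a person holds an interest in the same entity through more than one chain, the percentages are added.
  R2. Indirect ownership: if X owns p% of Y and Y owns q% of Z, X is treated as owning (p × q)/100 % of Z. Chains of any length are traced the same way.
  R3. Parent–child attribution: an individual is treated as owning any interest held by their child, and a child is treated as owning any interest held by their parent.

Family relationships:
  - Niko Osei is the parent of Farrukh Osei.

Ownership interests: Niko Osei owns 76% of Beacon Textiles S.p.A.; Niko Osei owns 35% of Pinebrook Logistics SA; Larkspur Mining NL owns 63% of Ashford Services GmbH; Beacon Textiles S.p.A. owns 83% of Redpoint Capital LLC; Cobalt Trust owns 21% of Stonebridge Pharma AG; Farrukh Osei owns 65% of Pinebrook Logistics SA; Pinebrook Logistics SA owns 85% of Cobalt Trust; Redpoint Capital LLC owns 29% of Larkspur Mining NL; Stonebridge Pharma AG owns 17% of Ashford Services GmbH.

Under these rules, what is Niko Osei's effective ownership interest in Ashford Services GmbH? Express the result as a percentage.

14.559216%

By parent–child attribution (R3), Niko Osei is treated as also owning Farrukh Osei's interest in Pinebrook Logistics SA, giving 35% + 65% = 100%.
Chain via Beacon Textiles S.p.A. → Redpoint Capital LLC → Larkspur Mining NL (R2): 76% × 83% × 29% × 63% = 11.524716% of Ashford Services GmbH.
Chain via Pinebrook Logistics SA → Cobalt Trust → Stonebridge Pharma AG (R2): 100% × 85% × 21% × 17% = 3.0345% of Ashford Services GmbH.
Aggregating (R1): 11.524716% + 3.0345% = 14.559216%.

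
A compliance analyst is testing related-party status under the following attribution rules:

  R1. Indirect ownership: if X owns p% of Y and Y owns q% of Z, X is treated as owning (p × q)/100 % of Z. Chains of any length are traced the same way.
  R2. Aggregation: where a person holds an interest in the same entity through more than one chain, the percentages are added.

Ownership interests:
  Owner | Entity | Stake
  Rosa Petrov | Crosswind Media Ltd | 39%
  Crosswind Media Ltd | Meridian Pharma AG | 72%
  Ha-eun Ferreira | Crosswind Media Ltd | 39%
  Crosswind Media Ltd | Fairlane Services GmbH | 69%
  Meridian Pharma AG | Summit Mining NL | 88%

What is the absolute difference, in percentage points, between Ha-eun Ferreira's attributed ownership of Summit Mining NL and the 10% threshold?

14.7104

Chain via Crosswind Media Ltd → Meridian Pharma AG (R1): 39% × 72% × 88% = 24.7104% of Summit Mining NL.
24.7104% exceeds the 10% threshold by 14.7104 percentage points.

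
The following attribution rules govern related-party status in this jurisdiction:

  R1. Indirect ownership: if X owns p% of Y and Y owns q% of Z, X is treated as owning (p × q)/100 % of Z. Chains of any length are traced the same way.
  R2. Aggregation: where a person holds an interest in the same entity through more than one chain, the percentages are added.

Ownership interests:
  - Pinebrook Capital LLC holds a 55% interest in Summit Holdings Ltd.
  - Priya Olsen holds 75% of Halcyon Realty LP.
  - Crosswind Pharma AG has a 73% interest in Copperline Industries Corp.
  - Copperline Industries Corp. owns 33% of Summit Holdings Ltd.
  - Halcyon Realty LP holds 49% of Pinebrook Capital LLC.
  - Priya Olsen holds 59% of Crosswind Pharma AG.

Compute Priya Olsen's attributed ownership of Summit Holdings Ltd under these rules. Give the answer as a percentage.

Chain via Crosswind Pharma AG → Copperline Industries Corp. (R1): 59% × 73% × 33% = 14.2131% of Summit Holdings Ltd.
Chain via Halcyon Realty LP → Pinebrook Capital LLC (R1): 75% × 49% × 55% = 20.2125% of Summit Holdings Ltd.
Aggregating (R2): 14.2131% + 20.2125% = 34.4256%.

34.4256%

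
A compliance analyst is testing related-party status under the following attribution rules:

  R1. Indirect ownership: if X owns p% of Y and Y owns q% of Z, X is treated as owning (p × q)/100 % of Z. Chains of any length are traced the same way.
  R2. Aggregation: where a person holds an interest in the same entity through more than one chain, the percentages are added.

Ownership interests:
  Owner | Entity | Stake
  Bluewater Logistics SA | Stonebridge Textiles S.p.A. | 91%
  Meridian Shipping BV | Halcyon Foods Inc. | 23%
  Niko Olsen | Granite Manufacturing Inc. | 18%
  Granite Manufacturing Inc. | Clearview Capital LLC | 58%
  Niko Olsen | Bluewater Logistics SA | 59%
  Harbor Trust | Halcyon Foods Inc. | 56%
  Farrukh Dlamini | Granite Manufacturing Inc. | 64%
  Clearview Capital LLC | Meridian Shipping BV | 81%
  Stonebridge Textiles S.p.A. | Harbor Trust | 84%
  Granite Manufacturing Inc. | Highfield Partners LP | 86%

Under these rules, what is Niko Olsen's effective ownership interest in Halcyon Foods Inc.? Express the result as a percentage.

27.200748%

Chain via Bluewater Logistics SA → Stonebridge Textiles S.p.A. → Harbor Trust (R1): 59% × 91% × 84% × 56% = 25.255776% of Halcyon Foods Inc.
Chain via Granite Manufacturing Inc. → Clearview Capital LLC → Meridian Shipping BV (R1): 18% × 58% × 81% × 23% = 1.944972% of Halcyon Foods Inc.
Aggregating (R2): 25.255776% + 1.944972% = 27.200748%.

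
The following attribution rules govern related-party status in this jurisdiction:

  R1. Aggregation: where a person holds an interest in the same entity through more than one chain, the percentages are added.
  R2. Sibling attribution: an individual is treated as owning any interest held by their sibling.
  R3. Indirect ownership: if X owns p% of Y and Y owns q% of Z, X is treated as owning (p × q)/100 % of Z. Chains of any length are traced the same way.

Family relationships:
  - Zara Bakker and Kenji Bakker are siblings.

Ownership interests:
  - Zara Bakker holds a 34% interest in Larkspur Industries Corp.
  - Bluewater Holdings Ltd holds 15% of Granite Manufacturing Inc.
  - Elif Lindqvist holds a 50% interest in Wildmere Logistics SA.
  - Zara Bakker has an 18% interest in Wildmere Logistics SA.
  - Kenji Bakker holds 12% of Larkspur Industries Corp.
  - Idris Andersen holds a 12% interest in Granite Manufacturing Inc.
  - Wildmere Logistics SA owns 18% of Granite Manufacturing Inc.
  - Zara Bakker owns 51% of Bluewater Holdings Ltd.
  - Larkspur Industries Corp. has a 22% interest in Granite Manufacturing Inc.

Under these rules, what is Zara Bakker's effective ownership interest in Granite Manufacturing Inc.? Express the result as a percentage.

By sibling attribution (R2), Zara Bakker is treated as also owning Kenji Bakker's interest in Larkspur Industries Corp, giving 34% + 12% = 46%.
Chain via Wildmere Logistics SA (R3): 18% × 18% = 3.24% of Granite Manufacturing Inc.
Chain via Bluewater Holdings Ltd (R3): 51% × 15% = 7.65% of Granite Manufacturing Inc.
Chain via Larkspur Industries Corp. (R3): 46% × 22% = 10.12% of Granite Manufacturing Inc.
Aggregating (R1): 3.24% + 7.65% + 10.12% = 21.01%.

21.01%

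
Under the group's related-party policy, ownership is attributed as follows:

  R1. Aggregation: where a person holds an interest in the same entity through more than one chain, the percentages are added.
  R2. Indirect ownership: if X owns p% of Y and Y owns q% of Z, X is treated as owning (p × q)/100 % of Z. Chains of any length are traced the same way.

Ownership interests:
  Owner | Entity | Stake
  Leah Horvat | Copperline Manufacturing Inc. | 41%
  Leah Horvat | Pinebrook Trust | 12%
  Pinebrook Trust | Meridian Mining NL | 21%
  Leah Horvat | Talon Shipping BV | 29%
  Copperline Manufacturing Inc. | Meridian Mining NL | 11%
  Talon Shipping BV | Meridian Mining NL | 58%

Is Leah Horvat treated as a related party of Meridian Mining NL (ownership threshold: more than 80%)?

No

Chain via Copperline Manufacturing Inc. (R2): 41% × 11% = 4.51% of Meridian Mining NL.
Chain via Pinebrook Trust (R2): 12% × 21% = 2.52% of Meridian Mining NL.
Chain via Talon Shipping BV (R2): 29% × 58% = 16.82% of Meridian Mining NL.
Aggregating (R1): 4.51% + 2.52% + 16.82% = 23.85%.
23.85% does not exceed the 80% threshold, so Leah is not a related party to Meridian Mining NL.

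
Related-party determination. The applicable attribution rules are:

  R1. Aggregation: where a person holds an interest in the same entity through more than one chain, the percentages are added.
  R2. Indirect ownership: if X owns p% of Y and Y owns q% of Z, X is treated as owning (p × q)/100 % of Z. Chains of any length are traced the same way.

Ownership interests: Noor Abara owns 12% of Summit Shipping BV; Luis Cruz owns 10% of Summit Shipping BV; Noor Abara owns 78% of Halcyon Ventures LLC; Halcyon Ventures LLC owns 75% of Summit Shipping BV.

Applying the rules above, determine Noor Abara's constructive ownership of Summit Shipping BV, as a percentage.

70.5%

Chain via Halcyon Ventures LLC (R2): 78% × 75% = 58.5% of Summit Shipping BV.
Direct interest in Summit Shipping BV: 12%.
Aggregating (R1): 58.5% + 12% = 70.5%.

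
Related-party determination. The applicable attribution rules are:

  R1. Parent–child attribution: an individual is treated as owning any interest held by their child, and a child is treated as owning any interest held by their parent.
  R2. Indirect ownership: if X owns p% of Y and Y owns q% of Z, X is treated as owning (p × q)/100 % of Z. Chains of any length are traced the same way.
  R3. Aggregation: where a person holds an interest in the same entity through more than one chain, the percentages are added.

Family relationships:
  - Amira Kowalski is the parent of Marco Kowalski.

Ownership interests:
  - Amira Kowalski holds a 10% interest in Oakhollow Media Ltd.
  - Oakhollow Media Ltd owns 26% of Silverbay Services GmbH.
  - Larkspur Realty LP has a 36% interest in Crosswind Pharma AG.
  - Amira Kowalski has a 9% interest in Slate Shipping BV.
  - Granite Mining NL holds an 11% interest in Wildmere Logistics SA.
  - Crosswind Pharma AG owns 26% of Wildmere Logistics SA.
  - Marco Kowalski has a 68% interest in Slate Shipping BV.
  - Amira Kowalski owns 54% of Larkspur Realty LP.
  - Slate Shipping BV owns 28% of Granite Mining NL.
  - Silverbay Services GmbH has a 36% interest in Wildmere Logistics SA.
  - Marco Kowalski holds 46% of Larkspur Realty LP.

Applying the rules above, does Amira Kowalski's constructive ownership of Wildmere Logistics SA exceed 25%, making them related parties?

No

By parent–child attribution (R1), Amira Kowalski is treated as also owning Marco Kowalski's interest in Larkspur Realty LP, giving 54% + 46% = 100%.
By parent–child attribution (R1), Amira Kowalski is treated as also owning Marco Kowalski's interest in Slate Shipping BV, giving 9% + 68% = 77%.
Chain via Larkspur Realty LP → Crosswind Pharma AG (R2): 100% × 36% × 26% = 9.36% of Wildmere Logistics SA.
Chain via Slate Shipping BV → Granite Mining NL (R2): 77% × 28% × 11% = 2.3716% of Wildmere Logistics SA.
Chain via Oakhollow Media Ltd → Silverbay Services GmbH (R2): 10% × 26% × 36% = 0.936% of Wildmere Logistics SA.
Aggregating (R3): 9.36% + 2.3716% + 0.936% = 12.6676%.
12.6676% does not exceed the 25% threshold, so Amira is not a related party to Wildmere Logistics SA.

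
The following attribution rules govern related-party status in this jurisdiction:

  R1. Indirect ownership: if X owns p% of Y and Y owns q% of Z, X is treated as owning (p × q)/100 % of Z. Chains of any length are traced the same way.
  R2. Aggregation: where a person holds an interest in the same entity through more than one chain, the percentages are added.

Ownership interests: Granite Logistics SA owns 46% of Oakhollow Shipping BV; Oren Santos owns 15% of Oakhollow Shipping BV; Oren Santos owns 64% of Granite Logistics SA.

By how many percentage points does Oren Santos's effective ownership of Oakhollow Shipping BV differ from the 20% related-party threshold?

Chain via Granite Logistics SA (R1): 64% × 46% = 29.44% of Oakhollow Shipping BV.
Direct interest in Oakhollow Shipping BV: 15%.
Aggregating (R2): 29.44% + 15% = 44.44%.
44.44% exceeds the 20% threshold by 24.44 percentage points.

24.44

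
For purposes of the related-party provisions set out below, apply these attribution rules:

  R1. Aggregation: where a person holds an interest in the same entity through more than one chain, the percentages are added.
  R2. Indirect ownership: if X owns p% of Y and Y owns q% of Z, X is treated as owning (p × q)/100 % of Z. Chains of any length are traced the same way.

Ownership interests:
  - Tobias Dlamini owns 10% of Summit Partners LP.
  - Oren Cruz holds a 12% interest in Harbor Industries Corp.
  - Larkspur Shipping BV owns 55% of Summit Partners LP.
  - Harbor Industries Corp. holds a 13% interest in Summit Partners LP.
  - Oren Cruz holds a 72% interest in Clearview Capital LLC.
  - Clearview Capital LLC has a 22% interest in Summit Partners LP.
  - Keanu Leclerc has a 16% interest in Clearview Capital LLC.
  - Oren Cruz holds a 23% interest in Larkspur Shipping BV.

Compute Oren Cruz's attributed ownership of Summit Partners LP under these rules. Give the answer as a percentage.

30.05%

Chain via Clearview Capital LLC (R2): 72% × 22% = 15.84% of Summit Partners LP.
Chain via Harbor Industries Corp. (R2): 12% × 13% = 1.56% of Summit Partners LP.
Chain via Larkspur Shipping BV (R2): 23% × 55% = 12.65% of Summit Partners LP.
Aggregating (R1): 15.84% + 1.56% + 12.65% = 30.05%.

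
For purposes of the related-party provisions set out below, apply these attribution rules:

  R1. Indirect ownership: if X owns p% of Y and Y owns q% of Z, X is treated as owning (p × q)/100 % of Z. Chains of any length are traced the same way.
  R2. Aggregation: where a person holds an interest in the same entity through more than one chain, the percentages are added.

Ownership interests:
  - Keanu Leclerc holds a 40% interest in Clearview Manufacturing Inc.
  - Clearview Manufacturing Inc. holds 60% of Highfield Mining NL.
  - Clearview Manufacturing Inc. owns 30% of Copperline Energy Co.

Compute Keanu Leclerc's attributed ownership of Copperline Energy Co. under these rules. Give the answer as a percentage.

Chain via Clearview Manufacturing Inc. (R1): 40% × 30% = 12% of Copperline Energy Co.

12%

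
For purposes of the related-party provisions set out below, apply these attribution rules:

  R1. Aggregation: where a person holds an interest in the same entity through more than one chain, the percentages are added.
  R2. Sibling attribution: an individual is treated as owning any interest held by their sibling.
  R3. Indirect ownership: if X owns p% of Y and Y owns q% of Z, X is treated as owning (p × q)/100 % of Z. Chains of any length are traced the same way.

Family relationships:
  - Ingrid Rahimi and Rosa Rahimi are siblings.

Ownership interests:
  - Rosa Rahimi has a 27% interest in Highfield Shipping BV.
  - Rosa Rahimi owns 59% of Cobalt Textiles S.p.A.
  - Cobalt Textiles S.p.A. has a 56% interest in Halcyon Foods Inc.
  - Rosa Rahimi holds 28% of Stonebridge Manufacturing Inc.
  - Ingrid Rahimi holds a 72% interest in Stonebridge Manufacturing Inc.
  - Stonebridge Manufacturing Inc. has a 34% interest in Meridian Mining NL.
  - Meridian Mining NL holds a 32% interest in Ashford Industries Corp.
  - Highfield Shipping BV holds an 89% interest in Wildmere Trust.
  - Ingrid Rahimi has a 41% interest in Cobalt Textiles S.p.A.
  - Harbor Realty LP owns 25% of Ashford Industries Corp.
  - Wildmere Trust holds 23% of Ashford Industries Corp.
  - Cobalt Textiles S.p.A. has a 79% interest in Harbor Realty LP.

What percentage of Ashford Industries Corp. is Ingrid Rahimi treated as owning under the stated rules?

By sibling attribution (R2), Ingrid Rahimi is treated as also owning Rosa Rahimi's interest in Stonebridge Manufacturing Inc, giving 72% + 28% = 100%.
By sibling attribution (R2), Ingrid Rahimi is treated as also owning Rosa Rahimi's interest in Cobalt Textiles S.p.A, giving 41% + 59% = 100%.
By sibling attribution (R2), Ingrid Rahimi is treated as owning Rosa Rahimi's 27% interest in Highfield Shipping BV.
Chain via Stonebridge Manufacturing Inc. → Meridian Mining NL (R3): 100% × 34% × 32% = 10.88% of Ashford Industries Corp.
Chain via Cobalt Textiles S.p.A. → Harbor Realty LP (R3): 100% × 79% × 25% = 19.75% of Ashford Industries Corp.
Chain via Highfield Shipping BV → Wildmere Trust (R3): 27% × 89% × 23% = 5.5269% of Ashford Industries Corp.
Aggregating (R1): 10.88% + 19.75% + 5.5269% = 36.1569%.

36.1569%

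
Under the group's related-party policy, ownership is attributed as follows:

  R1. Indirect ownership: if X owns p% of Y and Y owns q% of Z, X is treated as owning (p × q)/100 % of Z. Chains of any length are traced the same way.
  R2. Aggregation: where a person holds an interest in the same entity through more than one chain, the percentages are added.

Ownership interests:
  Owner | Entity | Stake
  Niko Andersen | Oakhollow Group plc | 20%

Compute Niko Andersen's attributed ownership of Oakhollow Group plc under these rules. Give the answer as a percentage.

20%

Direct interest in Oakhollow Group plc: 20%.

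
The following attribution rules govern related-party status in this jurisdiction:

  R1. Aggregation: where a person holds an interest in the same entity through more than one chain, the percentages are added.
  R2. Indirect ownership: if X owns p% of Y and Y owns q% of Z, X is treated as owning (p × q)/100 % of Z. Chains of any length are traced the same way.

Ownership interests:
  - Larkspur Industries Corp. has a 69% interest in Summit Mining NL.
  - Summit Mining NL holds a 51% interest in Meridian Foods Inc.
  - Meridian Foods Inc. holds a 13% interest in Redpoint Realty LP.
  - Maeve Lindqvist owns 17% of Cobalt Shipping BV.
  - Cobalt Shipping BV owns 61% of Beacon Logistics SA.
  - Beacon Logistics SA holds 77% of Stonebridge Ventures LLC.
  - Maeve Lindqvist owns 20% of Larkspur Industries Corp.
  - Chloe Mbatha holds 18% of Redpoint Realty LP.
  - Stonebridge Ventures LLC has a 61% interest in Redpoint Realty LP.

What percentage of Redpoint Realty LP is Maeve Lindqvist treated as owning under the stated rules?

5.785729%

Chain via Larkspur Industries Corp. → Summit Mining NL → Meridian Foods Inc. (R2): 20% × 69% × 51% × 13% = 0.91494% of Redpoint Realty LP.
Chain via Cobalt Shipping BV → Beacon Logistics SA → Stonebridge Ventures LLC (R2): 17% × 61% × 77% × 61% = 4.870789% of Redpoint Realty LP.
Aggregating (R1): 0.91494% + 4.870789% = 5.785729%.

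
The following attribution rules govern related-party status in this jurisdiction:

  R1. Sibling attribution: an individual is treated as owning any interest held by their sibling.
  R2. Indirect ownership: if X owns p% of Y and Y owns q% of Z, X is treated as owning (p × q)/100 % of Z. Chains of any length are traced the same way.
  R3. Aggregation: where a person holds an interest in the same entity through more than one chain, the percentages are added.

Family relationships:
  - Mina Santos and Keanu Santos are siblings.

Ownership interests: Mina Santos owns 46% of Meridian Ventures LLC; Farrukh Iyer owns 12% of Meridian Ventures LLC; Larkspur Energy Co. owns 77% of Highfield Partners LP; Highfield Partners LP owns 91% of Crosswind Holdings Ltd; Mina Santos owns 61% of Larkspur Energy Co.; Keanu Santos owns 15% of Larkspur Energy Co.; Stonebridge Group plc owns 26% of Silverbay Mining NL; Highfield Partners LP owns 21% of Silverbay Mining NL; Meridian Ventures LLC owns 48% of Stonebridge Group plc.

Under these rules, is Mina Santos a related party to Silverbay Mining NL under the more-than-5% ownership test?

Yes

By sibling attribution (R1), Mina Santos is treated as also owning Keanu Santos's interest in Larkspur Energy Co, giving 61% + 15% = 76%.
Chain via Larkspur Energy Co. → Highfield Partners LP (R2): 76% × 77% × 21% = 12.2892% of Silverbay Mining NL.
Chain via Meridian Ventures LLC → Stonebridge Group plc (R2): 46% × 48% × 26% = 5.7408% of Silverbay Mining NL.
Aggregating (R3): 12.2892% + 5.7408% = 18.03%.
18.03% exceeds the 5% threshold, so Mina is a related party to Silverbay Mining NL.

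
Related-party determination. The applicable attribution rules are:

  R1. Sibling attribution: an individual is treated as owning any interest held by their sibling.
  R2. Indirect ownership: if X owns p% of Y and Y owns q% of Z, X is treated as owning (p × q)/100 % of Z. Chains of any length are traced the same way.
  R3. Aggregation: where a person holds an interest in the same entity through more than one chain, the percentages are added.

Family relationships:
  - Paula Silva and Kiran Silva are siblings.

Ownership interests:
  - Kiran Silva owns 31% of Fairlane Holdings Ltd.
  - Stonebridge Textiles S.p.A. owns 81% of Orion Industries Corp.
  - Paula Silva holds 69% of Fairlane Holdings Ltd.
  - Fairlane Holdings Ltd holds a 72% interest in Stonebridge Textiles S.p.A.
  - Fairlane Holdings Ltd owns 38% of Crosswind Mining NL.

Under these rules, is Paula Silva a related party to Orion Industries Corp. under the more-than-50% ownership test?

By sibling attribution (R1), Paula Silva is treated as also owning Kiran Silva's interest in Fairlane Holdings Ltd, giving 69% + 31% = 100%.
Chain via Fairlane Holdings Ltd → Stonebridge Textiles S.p.A. (R2): 100% × 72% × 81% = 58.32% of Orion Industries Corp.
58.32% exceeds the 50% threshold, so Paula is a related party to Orion Industries Corp.

Yes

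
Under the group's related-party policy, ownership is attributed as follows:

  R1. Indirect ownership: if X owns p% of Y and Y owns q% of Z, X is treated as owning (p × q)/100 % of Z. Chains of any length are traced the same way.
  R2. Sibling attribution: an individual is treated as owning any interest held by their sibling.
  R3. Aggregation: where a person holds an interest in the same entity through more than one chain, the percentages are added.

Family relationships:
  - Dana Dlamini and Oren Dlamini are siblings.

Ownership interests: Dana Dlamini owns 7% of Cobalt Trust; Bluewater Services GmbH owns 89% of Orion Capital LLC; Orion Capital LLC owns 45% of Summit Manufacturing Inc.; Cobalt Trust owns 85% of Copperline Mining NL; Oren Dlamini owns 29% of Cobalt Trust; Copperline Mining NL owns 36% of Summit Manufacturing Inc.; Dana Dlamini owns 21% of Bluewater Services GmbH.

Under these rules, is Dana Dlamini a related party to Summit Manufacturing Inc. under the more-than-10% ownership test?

By sibling attribution (R2), Dana Dlamini is treated as also owning Oren Dlamini's interest in Cobalt Trust, giving 7% + 29% = 36%.
Chain via Bluewater Services GmbH → Orion Capital LLC (R1): 21% × 89% × 45% = 8.4105% of Summit Manufacturing Inc.
Chain via Cobalt Trust → Copperline Mining NL (R1): 36% × 85% × 36% = 11.016% of Summit Manufacturing Inc.
Aggregating (R3): 8.4105% + 11.016% = 19.4265%.
19.4265% exceeds the 10% threshold, so Dana is a related party to Summit Manufacturing Inc.

Yes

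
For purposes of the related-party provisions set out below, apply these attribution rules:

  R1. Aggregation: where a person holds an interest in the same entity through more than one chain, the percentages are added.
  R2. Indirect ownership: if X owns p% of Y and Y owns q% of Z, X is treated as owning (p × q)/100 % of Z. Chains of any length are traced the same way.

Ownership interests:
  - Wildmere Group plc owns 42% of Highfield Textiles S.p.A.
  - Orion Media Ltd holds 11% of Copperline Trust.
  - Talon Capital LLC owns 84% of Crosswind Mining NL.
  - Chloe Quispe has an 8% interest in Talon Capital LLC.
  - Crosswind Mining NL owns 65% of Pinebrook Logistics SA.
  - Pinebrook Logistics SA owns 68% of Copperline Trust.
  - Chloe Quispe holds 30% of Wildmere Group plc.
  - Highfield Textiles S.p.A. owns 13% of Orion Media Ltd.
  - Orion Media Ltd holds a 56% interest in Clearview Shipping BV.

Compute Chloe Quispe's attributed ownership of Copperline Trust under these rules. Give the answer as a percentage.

3.15042%

Chain via Talon Capital LLC → Crosswind Mining NL → Pinebrook Logistics SA (R2): 8% × 84% × 65% × 68% = 2.97024% of Copperline Trust.
Chain via Wildmere Group plc → Highfield Textiles S.p.A. → Orion Media Ltd (R2): 30% × 42% × 13% × 11% = 0.18018% of Copperline Trust.
Aggregating (R1): 2.97024% + 0.18018% = 3.15042%.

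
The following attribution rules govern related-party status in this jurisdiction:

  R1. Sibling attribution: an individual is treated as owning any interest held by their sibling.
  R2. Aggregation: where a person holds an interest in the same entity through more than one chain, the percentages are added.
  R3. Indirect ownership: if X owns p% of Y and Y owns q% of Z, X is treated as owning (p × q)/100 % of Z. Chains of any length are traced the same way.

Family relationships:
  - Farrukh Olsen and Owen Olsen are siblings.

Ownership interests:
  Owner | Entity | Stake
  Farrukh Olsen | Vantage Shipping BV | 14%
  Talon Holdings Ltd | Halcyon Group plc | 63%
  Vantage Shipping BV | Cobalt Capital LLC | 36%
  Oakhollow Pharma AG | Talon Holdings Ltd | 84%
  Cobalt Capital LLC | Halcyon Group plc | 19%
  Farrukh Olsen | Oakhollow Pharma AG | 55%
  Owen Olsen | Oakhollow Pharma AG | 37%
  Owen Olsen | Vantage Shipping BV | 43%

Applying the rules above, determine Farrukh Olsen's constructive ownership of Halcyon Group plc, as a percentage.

By sibling attribution (R1), Farrukh Olsen is treated as also owning Owen Olsen's interest in Vantage Shipping BV, giving 14% + 43% = 57%.
By sibling attribution (R1), Farrukh Olsen is treated as also owning Owen Olsen's interest in Oakhollow Pharma AG, giving 55% + 37% = 92%.
Chain via Vantage Shipping BV → Cobalt Capital LLC (R3): 57% × 36% × 19% = 3.8988% of Halcyon Group plc.
Chain via Oakhollow Pharma AG → Talon Holdings Ltd (R3): 92% × 84% × 63% = 48.6864% of Halcyon Group plc.
Aggregating (R2): 3.8988% + 48.6864% = 52.5852%.

52.5852%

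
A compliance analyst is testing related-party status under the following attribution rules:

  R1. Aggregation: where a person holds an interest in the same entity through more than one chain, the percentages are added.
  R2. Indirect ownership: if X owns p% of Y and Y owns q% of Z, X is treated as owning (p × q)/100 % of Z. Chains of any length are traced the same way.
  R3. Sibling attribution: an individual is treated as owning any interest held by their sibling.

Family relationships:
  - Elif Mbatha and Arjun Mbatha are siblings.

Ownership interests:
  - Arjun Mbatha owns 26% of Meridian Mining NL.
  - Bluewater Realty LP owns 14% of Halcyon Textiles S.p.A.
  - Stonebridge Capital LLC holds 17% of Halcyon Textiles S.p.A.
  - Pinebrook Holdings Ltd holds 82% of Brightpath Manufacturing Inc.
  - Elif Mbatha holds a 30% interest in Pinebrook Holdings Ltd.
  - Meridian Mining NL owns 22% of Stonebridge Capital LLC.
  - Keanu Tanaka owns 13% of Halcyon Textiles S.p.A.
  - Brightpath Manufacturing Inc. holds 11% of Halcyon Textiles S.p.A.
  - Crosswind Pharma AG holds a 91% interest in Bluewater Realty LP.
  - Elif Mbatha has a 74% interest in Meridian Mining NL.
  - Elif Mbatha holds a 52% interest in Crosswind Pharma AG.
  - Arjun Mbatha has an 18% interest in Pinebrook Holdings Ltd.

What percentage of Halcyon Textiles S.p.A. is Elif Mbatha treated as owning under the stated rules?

14.6944%

By sibling attribution (R3), Elif Mbatha is treated as also owning Arjun Mbatha's interest in Pinebrook Holdings Ltd, giving 30% + 18% = 48%.
By sibling attribution (R3), Elif Mbatha is treated as also owning Arjun Mbatha's interest in Meridian Mining NL, giving 74% + 26% = 100%.
Chain via Crosswind Pharma AG → Bluewater Realty LP (R2): 52% × 91% × 14% = 6.6248% of Halcyon Textiles S.p.A.
Chain via Pinebrook Holdings Ltd → Brightpath Manufacturing Inc. (R2): 48% × 82% × 11% = 4.3296% of Halcyon Textiles S.p.A.
Chain via Meridian Mining NL → Stonebridge Capital LLC (R2): 100% × 22% × 17% = 3.74% of Halcyon Textiles S.p.A.
Aggregating (R1): 6.6248% + 4.3296% + 3.74% = 14.6944%.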